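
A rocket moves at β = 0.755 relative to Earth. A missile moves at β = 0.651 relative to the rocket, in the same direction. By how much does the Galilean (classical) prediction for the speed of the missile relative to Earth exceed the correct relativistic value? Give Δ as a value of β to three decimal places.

Galilean: u_cl = 0.651 + 0.755 = 1.4060.
Relativistic: u_rel = (0.651 + 0.755) / (1 + 0.651·0.755) = 1.4060/1.4915 = 0.9427.
Δ = 1.4060 − 0.9427 = 0.4633.
(The classical prediction exceeds c; the relativistic result does not.)

Δ = 0.463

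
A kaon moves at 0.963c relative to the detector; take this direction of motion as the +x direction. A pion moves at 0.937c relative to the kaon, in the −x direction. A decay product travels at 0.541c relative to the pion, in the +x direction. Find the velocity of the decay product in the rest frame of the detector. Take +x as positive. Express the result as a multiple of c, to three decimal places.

Apply u = (u' + v)/(1 + u'v/c²) successively, working outward toward the detector.
Start: velocity of the kaon relative to the detector = 0.9630c.
Compose with the pion (u' = -0.937 in the kaon frame): u_1 = (-0.937 + 0.963) / (1 + (-0.937)·0.963) = 0.0260/0.0977 = 0.2662.
Compose with the decay product (u' = 0.541 in the pion frame): u_2 = (0.541 + 0.266) / (1 + 0.541·0.266) = 0.8072/1.1440 = 0.7056.

+0.706c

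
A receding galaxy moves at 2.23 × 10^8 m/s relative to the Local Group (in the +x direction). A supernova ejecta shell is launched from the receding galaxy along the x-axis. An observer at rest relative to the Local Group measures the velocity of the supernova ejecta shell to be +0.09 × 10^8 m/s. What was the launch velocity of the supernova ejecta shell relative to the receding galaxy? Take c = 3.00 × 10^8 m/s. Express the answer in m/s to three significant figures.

-2.19 × 10^8 m/s

v = 0.743c, u = 0.030c.
Invert the composition law: u' = (u − v)/(1 − uv/c²).
u' = (0.030 − 0.743) / (1 − (0.030)(0.743)) = -0.7133/0.9777 = -0.7296.
u' = -0.7296 × 3.00 × 10^8 m/s.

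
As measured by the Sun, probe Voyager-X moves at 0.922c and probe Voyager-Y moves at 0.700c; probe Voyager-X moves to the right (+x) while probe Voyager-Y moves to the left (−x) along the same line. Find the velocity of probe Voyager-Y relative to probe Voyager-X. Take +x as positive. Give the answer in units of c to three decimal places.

-0.986c

β_A = 0.922, β_B = -0.700.
Transform to A's frame with the inverse velocity-addition law: u' = (u − v)/(1 − uv/c²), taking u = β_B and v = β_A.
u' = (-0.700 − 0.922) / (1 − (0.922)(-0.700)) = -1.6220/1.6454 = -0.9858.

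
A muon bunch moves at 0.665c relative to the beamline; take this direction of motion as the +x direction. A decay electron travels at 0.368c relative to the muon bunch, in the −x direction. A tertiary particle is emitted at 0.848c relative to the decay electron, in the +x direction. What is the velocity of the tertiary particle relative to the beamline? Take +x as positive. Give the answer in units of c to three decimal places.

Apply u = (u' + v)/(1 + u'v/c²) successively, working outward toward the beamline.
Start: velocity of the muon bunch relative to the beamline = 0.6650c.
Compose with the decay electron (u' = -0.368 in the muon bunch frame): u_1 = (-0.368 + 0.665) / (1 + (-0.368)·0.665) = 0.2970/0.7553 = 0.3932.
Compose with the tertiary particle (u' = 0.848 in the decay electron frame): u_2 = (0.848 + 0.393) / (1 + 0.848·0.393) = 1.2412/1.3335 = 0.9308.

+0.931c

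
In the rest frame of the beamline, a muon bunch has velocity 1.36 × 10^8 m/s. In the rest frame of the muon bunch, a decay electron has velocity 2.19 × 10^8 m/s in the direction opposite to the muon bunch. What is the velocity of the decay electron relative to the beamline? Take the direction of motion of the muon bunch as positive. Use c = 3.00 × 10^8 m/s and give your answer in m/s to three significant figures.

In units of c (dividing by 3.00 × 10^8 m/s): v = 0.453, u' = -0.730.
u = (u' + v)/(1 + u'v/c²):
u = (-0.730 + 0.453) / (1 + (-0.730)·0.453) = -0.2767/0.6691 = -0.4135
Converting back: u = -0.4135 × 3.00 × 10^8 m/s.

-1.24 × 10^8 m/s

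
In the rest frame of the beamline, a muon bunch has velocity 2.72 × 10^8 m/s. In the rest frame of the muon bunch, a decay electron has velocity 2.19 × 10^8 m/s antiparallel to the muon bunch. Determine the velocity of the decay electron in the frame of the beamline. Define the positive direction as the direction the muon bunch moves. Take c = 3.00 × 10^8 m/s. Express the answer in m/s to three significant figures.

+1.57 × 10^8 m/s

In units of c (dividing by 3.00 × 10^8 m/s): v = 0.907, u' = -0.730.
u = (u' + v)/(1 + u'v/c²):
u = (-0.730 + 0.907) / (1 + (-0.730)·0.907) = 0.1767/0.3381 = 0.5225
Converting back: u = 0.5225 × 3.00 × 10^8 m/s.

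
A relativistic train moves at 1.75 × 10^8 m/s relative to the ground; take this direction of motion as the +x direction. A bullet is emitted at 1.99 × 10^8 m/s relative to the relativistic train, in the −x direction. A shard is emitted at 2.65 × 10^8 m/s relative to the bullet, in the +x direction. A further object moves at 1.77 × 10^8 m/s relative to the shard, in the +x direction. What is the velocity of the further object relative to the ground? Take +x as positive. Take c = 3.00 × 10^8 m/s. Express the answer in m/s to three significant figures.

+2.88 × 10^8 m/s

Apply u = (u' + v)/(1 + u'v/c²) successively, working outward toward the ground.
(Dividing each given speed by c = 3.00 × 10^8 m/s to work in units of c.)
Start: velocity of the relativistic train relative to the ground = 0.5833c.
Compose with the bullet (u' = -0.663 in the relativistic train frame): u_1 = (-0.663 + 0.583) / (1 + (-0.663)·0.583) = -0.0800/0.6131 = -0.1305.
Compose with the shard (u' = 0.883 in the bullet frame): u_2 = (0.883 + (-0.130)) / (1 + 0.883·(-0.130)) = 0.7528/0.8847 = 0.8509.
Compose with the further object (u' = 0.590 in the shard frame): u_3 = (0.590 + 0.851) / (1 + 0.590·0.851) = 1.4409/1.5020 = 0.9593.
So u = 0.9593 × 3.00 × 10^8 m/s.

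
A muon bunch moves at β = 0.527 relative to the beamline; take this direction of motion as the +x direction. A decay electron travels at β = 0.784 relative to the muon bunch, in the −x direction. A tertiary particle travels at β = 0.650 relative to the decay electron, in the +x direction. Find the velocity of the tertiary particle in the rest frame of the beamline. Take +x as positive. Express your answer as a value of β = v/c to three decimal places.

Apply u = (u' + v)/(1 + u'v/c²) successively, working outward toward the beamline.
Start: velocity of the muon bunch relative to the beamline = 0.5270c.
Compose with the decay electron (u' = -0.784 in the muon bunch frame): u_1 = (-0.784 + 0.527) / (1 + (-0.784)·0.527) = -0.2570/0.5868 = -0.4379.
Compose with the tertiary particle (u' = 0.650 in the decay electron frame): u_2 = (0.650 + (-0.438)) / (1 + 0.650·(-0.438)) = 0.2121/0.7153 = 0.2964.

β = +0.296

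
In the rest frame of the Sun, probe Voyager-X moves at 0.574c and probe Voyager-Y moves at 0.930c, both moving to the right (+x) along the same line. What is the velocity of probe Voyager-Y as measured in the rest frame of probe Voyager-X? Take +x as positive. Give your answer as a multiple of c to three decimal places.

+0.764c

β_A = 0.574, β_B = 0.930.
Transform to A's frame with the inverse velocity-addition law: u' = (u − v)/(1 − uv/c²), taking u = β_B and v = β_A.
u' = (0.930 − 0.574) / (1 − (0.574)(0.930)) = 0.3560/0.4662 = 0.7637.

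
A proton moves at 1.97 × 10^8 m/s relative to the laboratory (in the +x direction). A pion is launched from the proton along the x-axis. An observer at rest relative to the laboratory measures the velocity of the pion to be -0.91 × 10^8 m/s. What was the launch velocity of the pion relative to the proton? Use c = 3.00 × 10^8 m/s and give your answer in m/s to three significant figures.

-2.40 × 10^8 m/s

v = 0.657c, u = -0.303c.
Invert the composition law: u' = (u − v)/(1 − uv/c²).
u' = (-0.303 − 0.657) / (1 − (-0.303)(0.657)) = -0.9600/1.1992 = -0.8005.
u' = -0.8005 × 3.00 × 10^8 m/s.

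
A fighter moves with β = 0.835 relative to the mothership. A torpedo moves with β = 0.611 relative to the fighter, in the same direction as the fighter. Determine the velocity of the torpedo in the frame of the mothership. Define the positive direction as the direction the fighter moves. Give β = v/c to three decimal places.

β = 0.957

With v = 0.835 and u' = 0.611 (in units of c),
u = (u' + v)/(1 + u'v/c²):
u = (0.611 + 0.835) / (1 + 0.611·0.835) = 1.4460/1.5102 = 0.9575
(Galilean addition would give +1.446c, exceeding c.)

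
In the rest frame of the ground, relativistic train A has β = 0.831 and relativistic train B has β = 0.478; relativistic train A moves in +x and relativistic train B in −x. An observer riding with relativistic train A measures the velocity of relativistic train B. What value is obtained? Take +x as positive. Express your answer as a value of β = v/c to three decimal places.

β = -0.937

β_A = 0.831, β_B = -0.478.
Transform to A's frame with the inverse velocity-addition law: u' = (u − v)/(1 − uv/c²), taking u = β_B and v = β_A.
u' = (-0.478 − 0.831) / (1 − (0.831)(-0.478)) = -1.3090/1.3972 = -0.9369.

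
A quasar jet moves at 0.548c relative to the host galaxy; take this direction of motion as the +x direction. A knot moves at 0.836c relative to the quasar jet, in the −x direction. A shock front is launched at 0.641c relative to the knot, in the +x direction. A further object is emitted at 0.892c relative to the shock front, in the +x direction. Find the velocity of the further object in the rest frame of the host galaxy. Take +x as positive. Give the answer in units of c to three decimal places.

+0.922c

Apply u = (u' + v)/(1 + u'v/c²) successively, working outward toward the host galaxy.
Start: velocity of the quasar jet relative to the host galaxy = 0.5480c.
Compose with the knot (u' = -0.836 in the quasar jet frame): u_1 = (-0.836 + 0.548) / (1 + (-0.836)·0.548) = -0.2880/0.5419 = -0.5315.
Compose with the shock front (u' = 0.641 in the knot frame): u_2 = (0.641 + (-0.531)) / (1 + 0.641·(-0.531)) = 0.1095/0.6593 = 0.1661.
Compose with the further object (u' = 0.892 in the shock front frame): u_3 = (0.892 + 0.166) / (1 + 0.892·0.166) = 1.0581/1.1482 = 0.9216.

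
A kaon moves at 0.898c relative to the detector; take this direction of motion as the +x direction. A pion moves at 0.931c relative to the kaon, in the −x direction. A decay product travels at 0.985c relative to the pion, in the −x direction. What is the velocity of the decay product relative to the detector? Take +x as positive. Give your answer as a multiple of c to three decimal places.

-0.990c

Apply u = (u' + v)/(1 + u'v/c²) successively, working outward toward the detector.
Start: velocity of the kaon relative to the detector = 0.8980c.
Compose with the pion (u' = -0.931 in the kaon frame): u_1 = (-0.931 + 0.898) / (1 + (-0.931)·0.898) = -0.0330/0.1640 = -0.2013.
Compose with the decay product (u' = -0.985 in the pion frame): u_2 = (-0.985 + (-0.201)) / (1 + (-0.985)·(-0.201)) = -1.1863/1.1982 = -0.9900.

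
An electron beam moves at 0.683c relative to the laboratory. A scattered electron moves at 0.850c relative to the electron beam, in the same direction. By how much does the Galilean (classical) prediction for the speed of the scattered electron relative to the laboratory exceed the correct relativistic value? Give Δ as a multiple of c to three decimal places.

Galilean: u_cl = 0.850 + 0.683 = 1.5330.
Relativistic: u_rel = (0.850 + 0.683) / (1 + 0.850·0.683) = 1.5330/1.5805 = 0.9699.
Δ = 1.5330 − 0.9699 = 0.5631.
(The classical prediction exceeds c; the relativistic result does not.)

Δ = 0.563c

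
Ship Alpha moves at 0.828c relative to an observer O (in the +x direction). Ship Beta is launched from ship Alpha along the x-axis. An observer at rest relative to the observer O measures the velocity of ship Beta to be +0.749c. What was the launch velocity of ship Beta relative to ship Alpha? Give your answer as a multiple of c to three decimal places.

Invert the composition law: u' = (u − v)/(1 − uv/c²).
u' = (0.749 − 0.828) / (1 − (0.749)(0.828)) = -0.0790/0.3798 = -0.2080.

-0.208c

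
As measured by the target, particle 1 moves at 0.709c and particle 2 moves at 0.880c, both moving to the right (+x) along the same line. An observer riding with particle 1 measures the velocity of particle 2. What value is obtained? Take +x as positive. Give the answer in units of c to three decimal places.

+0.455c

β_A = 0.709, β_B = 0.880.
Transform to A's frame with the inverse velocity-addition law: u' = (u − v)/(1 − uv/c²), taking u = β_B and v = β_A.
u' = (0.880 − 0.709) / (1 − (0.709)(0.880)) = 0.1710/0.3761 = 0.4547.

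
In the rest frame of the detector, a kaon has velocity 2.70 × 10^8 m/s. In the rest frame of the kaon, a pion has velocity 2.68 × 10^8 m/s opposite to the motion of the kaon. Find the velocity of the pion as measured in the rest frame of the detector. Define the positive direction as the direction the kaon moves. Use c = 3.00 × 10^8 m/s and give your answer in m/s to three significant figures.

In units of c (dividing by 3.00 × 10^8 m/s): v = 0.900, u' = -0.893.
u = (u' + v)/(1 + u'v/c²):
u = (-0.893 + 0.900) / (1 + (-0.893)·0.900) = 0.0067/0.1960 = 0.0340
Converting back: u = 0.0340 × 3.00 × 10^8 m/s.

+1.02 × 10^7 m/s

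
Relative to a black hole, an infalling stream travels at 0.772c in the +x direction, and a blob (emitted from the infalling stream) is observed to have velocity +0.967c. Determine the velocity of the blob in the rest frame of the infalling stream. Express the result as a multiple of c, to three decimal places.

+0.769c

Invert the composition law: u' = (u − v)/(1 − uv/c²).
u' = (0.967 − 0.772) / (1 − (0.967)(0.772)) = 0.1950/0.2535 = 0.7693.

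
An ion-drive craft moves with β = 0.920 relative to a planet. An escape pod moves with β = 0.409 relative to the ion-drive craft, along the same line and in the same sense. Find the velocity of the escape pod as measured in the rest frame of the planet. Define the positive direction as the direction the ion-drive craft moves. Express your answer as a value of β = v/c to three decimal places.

β = 0.966

With v = 0.920 and u' = 0.409 (in units of c),
u = (u' + v)/(1 + u'v/c²):
u = (0.409 + 0.920) / (1 + 0.409·0.920) = 1.3290/1.3763 = 0.9656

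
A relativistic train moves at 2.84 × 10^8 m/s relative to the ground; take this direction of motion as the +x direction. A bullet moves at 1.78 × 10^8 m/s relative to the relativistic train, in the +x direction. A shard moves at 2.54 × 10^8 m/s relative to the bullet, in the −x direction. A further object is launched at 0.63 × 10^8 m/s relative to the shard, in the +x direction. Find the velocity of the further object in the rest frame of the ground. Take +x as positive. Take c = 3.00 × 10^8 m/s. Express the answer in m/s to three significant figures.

+2.69 × 10^8 m/s

Apply u = (u' + v)/(1 + u'v/c²) successively, working outward toward the ground.
(Dividing each given speed by c = 3.00 × 10^8 m/s to work in units of c.)
Start: velocity of the relativistic train relative to the ground = 0.9467c.
Compose with the bullet (u' = 0.593 in the relativistic train frame): u_1 = (0.593 + 0.947) / (1 + 0.593·0.947) = 1.5400/1.5617 = 0.9861.
Compose with the shard (u' = -0.847 in the bullet frame): u_2 = (-0.847 + 0.986) / (1 + (-0.847)·0.986) = 0.1394/0.1651 = 0.8447.
Compose with the further object (u' = 0.210 in the shard frame): u_3 = (0.210 + 0.845) / (1 + 0.210·0.845) = 1.0547/1.1774 = 0.8958.
So u = 0.8958 × 3.00 × 10^8 m/s.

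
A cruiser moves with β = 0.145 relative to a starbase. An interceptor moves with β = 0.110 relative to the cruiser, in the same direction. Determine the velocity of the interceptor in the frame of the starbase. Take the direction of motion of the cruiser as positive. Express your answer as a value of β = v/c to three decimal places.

β = 0.251

With v = 0.145 and u' = 0.110 (in units of c),
u = (u' + v)/(1 + u'v/c²):
u = (0.110 + 0.145) / (1 + 0.110·0.145) = 0.2550/1.0159 = 0.2510
(Galilean addition would give +0.255c.)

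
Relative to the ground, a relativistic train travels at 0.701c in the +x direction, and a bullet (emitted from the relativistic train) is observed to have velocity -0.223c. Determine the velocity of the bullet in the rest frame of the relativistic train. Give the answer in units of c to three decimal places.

-0.799c

Invert the composition law: u' = (u − v)/(1 − uv/c²).
u' = (-0.223 − 0.701) / (1 − (-0.223)(0.701)) = -0.9240/1.1563 = -0.7991.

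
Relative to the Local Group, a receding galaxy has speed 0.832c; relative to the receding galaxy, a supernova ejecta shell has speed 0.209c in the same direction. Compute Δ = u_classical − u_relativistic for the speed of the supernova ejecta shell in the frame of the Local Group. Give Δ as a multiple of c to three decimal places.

Galilean: u_cl = 0.209 + 0.832 = 1.0410.
Relativistic: u_rel = (0.209 + 0.832) / (1 + 0.209·0.832) = 1.0410/1.1739 = 0.8868.
Δ = 1.0410 − 0.8868 = 0.1542.
(The classical prediction exceeds c; the relativistic result does not.)

Δ = 0.154c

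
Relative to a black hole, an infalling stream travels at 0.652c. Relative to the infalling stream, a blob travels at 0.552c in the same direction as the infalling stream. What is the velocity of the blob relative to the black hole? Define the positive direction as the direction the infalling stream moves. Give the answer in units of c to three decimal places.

With v = 0.652 and u' = 0.552 (in units of c),
u = (u' + v)/(1 + u'v/c²):
u = (0.552 + 0.652) / (1 + 0.552·0.652) = 1.2040/1.3599 = 0.8854
(Galilean addition would give +1.204c, exceeding c.)

0.885c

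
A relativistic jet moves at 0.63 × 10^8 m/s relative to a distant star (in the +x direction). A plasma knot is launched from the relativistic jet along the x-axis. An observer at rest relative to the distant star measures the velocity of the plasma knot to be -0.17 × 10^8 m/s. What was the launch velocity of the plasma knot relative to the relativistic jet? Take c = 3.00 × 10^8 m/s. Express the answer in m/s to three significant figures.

v = 0.210c, u = -0.057c.
Invert the composition law: u' = (u − v)/(1 − uv/c²).
u' = (-0.057 − 0.210) / (1 − (-0.057)(0.210)) = -0.2667/1.0119 = -0.2635.
u' = -0.2635 × 3.00 × 10^8 m/s.

-7.91 × 10^7 m/s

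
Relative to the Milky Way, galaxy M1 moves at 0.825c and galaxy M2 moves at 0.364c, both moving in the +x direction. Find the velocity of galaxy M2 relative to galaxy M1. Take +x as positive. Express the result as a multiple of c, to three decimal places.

-0.659c

β_A = 0.825, β_B = 0.364.
Transform to A's frame with the inverse velocity-addition law: u' = (u − v)/(1 − uv/c²), taking u = β_B and v = β_A.
u' = (0.364 − 0.825) / (1 − (0.825)(0.364)) = -0.4610/0.6997 = -0.6589.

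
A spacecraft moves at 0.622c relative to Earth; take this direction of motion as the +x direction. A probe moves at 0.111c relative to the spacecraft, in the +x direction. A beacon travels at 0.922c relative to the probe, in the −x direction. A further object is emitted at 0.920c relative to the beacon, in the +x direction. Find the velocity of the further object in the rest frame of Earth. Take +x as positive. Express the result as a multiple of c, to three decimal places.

Apply u = (u' + v)/(1 + u'v/c²) successively, working outward toward Earth.
Start: velocity of the spacecraft relative to Earth = 0.6220c.
Compose with the probe (u' = 0.111 in the spacecraft frame): u_1 = (0.111 + 0.622) / (1 + 0.111·0.622) = 0.7330/1.0690 = 0.6857.
Compose with the beacon (u' = -0.922 in the probe frame): u_2 = (-0.922 + 0.686) / (1 + (-0.922)·0.686) = -0.2363/0.3678 = -0.6425.
Compose with the further object (u' = 0.920 in the beacon frame): u_3 = (0.920 + (-0.643)) / (1 + 0.920·(-0.643)) = 0.2775/0.4089 = 0.6786.

+0.679c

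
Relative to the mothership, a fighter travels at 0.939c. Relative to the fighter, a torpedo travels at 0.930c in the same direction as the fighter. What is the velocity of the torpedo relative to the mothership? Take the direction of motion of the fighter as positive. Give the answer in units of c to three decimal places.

0.998c

With v = 0.939 and u' = 0.930 (in units of c),
u = (u' + v)/(1 + u'v/c²):
u = (0.930 + 0.939) / (1 + 0.930·0.939) = 1.8690/1.8733 = 0.9977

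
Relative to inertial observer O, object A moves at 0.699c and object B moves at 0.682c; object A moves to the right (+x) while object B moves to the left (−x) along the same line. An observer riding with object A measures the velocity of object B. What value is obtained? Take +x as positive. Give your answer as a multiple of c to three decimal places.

-0.935c

β_A = 0.699, β_B = -0.682.
Transform to A's frame with the inverse velocity-addition law: u' = (u − v)/(1 − uv/c²), taking u = β_B and v = β_A.
u' = (-0.682 − 0.699) / (1 − (0.699)(-0.682)) = -1.3810/1.4767 = -0.9352.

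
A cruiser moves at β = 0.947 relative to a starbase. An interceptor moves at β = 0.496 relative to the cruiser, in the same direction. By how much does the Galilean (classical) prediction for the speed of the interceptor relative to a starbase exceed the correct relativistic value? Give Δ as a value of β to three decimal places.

Δ = 0.461

Galilean: u_cl = 0.496 + 0.947 = 1.4430.
Relativistic: u_rel = (0.496 + 0.947) / (1 + 0.496·0.947) = 1.4430/1.4697 = 0.9818.
Δ = 1.4430 − 0.9818 = 0.4612.
(The classical prediction exceeds c; the relativistic result does not.)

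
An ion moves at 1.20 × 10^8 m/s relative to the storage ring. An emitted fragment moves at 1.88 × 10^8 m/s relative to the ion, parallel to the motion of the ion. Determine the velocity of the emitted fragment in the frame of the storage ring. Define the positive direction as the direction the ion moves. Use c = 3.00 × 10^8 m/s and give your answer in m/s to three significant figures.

2.46 × 10^8 m/s

In units of c (dividing by 3.00 × 10^8 m/s): v = 0.400, u' = 0.627.
u = (u' + v)/(1 + u'v/c²):
u = (0.627 + 0.400) / (1 + 0.627·0.400) = 1.0267/1.2507 = 0.8209
Converting back: u = 0.8209 × 3.00 × 10^8 m/s.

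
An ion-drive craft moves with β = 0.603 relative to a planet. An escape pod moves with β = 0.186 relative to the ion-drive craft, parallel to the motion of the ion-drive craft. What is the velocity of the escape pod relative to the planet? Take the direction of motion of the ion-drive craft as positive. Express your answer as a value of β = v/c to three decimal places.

β = 0.709

With v = 0.603 and u' = 0.186 (in units of c),
u = (u' + v)/(1 + u'v/c²):
u = (0.186 + 0.603) / (1 + 0.186·0.603) = 0.7890/1.1122 = 0.7094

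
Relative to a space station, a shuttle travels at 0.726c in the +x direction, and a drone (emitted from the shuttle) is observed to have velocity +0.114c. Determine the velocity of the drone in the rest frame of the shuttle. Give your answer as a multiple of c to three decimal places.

-0.667c

Invert the composition law: u' = (u − v)/(1 − uv/c²).
u' = (0.114 − 0.726) / (1 − (0.114)(0.726)) = -0.6120/0.9172 = -0.6672.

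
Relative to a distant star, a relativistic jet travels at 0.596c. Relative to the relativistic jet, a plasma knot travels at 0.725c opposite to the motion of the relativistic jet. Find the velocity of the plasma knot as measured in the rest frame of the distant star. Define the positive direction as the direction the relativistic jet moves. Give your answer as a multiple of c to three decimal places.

-0.227c

With v = 0.596 and u' = -0.725 (in units of c),
u = (u' + v)/(1 + u'v/c²):
u = (-0.725 + 0.596) / (1 + (-0.725)·0.596) = -0.1290/0.5679 = -0.2272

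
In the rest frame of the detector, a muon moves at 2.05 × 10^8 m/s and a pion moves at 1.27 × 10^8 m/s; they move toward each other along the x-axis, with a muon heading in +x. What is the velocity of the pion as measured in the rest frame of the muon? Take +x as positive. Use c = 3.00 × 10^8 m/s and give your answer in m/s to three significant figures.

-2.58 × 10^8 m/s

β_A = 0.683, β_B = -0.423 (dividing each by c = 3.00 × 10^8 m/s).
Transform to A's frame with the inverse velocity-addition law: u' = (u − v)/(1 − uv/c²), taking u = β_B and v = β_A.
u' = (-0.423 − 0.683) / (1 − (0.683)(-0.423)) = -1.1067/1.2893 = -0.8584.
u' = -0.8584 × 3.00 × 10^8 m/s.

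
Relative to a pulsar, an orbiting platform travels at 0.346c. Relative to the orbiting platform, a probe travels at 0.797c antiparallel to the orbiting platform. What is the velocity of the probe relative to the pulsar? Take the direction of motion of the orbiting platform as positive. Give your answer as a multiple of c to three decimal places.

-0.623c

With v = 0.346 and u' = -0.797 (in units of c),
u = (u' + v)/(1 + u'v/c²):
u = (-0.797 + 0.346) / (1 + (-0.797)·0.346) = -0.4510/0.7242 = -0.6227
(Galilean addition would give -0.451c.)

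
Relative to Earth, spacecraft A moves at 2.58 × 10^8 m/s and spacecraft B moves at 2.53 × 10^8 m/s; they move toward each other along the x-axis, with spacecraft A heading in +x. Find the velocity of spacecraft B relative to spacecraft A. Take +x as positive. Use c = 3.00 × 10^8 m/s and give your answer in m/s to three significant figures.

β_A = 0.860, β_B = -0.843 (dividing each by c = 3.00 × 10^8 m/s).
Transform to A's frame with the inverse velocity-addition law: u' = (u − v)/(1 − uv/c²), taking u = β_B and v = β_A.
u' = (-0.843 − 0.860) / (1 − (0.860)(-0.843)) = -1.7033/1.7253 = -0.9873.
u' = -0.9873 × 3.00 × 10^8 m/s.

-2.96 × 10^8 m/s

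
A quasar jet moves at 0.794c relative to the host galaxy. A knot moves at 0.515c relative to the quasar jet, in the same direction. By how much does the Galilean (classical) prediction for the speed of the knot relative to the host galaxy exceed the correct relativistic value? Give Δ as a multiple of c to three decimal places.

Galilean: u_cl = 0.515 + 0.794 = 1.3090.
Relativistic: u_rel = (0.515 + 0.794) / (1 + 0.515·0.794) = 1.3090/1.4089 = 0.9291.
Δ = 1.3090 − 0.9291 = 0.3799.
(The classical prediction exceeds c; the relativistic result does not.)

Δ = 0.380c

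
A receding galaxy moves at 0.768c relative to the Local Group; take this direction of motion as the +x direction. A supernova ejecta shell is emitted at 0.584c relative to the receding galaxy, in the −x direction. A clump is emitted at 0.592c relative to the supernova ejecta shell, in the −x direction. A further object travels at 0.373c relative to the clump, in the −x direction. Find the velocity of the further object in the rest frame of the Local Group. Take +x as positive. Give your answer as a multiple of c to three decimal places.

-0.620c

Apply u = (u' + v)/(1 + u'v/c²) successively, working outward toward the Local Group.
Start: velocity of the receding galaxy relative to the Local Group = 0.7680c.
Compose with the supernova ejecta shell (u' = -0.584 in the receding galaxy frame): u_1 = (-0.584 + 0.768) / (1 + (-0.584)·0.768) = 0.1840/0.5515 = 0.3336.
Compose with the clump (u' = -0.592 in the supernova ejecta shell frame): u_2 = (-0.592 + 0.334) / (1 + (-0.592)·0.334) = -0.2584/0.8025 = -0.3219.
Compose with the further object (u' = -0.373 in the clump frame): u_3 = (-0.373 + (-0.322)) / (1 + (-0.373)·(-0.322)) = -0.6949/1.1201 = -0.6204.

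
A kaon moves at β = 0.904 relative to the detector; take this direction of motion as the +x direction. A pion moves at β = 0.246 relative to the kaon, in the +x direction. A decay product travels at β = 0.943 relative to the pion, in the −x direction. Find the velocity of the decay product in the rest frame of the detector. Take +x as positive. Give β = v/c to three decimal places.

Apply u = (u' + v)/(1 + u'v/c²) successively, working outward toward the detector.
Start: velocity of the kaon relative to the detector = 0.9040c.
Compose with the pion (u' = 0.246 in the kaon frame): u_1 = (0.246 + 0.904) / (1 + 0.246·0.904) = 1.1500/1.2224 = 0.9408.
Compose with the decay product (u' = -0.943 in the pion frame): u_2 = (-0.943 + 0.941) / (1 + (-0.943)·0.941) = -0.0022/0.1128 = -0.0196.

β = -0.020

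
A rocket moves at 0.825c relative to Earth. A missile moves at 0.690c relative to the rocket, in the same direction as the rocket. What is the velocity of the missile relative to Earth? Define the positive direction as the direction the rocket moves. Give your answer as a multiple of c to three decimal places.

With v = 0.825 and u' = 0.690 (in units of c),
u = (u' + v)/(1 + u'v/c²):
u = (0.690 + 0.825) / (1 + 0.690·0.825) = 1.5150/1.5693 = 0.9654

0.965c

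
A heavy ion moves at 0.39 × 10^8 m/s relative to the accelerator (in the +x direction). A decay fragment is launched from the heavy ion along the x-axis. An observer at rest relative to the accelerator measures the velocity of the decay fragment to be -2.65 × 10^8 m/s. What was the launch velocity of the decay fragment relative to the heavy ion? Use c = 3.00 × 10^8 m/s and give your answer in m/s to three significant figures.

v = 0.130c, u = -0.883c.
Invert the composition law: u' = (u − v)/(1 − uv/c²).
u' = (-0.883 − 0.130) / (1 − (-0.883)(0.130)) = -1.0133/1.1148 = -0.9090.
u' = -0.9090 × 3.00 × 10^8 m/s.

-2.73 × 10^8 m/s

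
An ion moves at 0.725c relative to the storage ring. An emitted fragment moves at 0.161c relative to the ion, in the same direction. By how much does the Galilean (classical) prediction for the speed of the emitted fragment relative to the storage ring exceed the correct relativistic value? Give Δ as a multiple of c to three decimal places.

Δ = 0.093c

Galilean: u_cl = 0.161 + 0.725 = 0.8860.
Relativistic: u_rel = (0.161 + 0.725) / (1 + 0.161·0.725) = 0.8860/1.1167 = 0.7934.
Δ = 0.8860 − 0.7934 = 0.0926.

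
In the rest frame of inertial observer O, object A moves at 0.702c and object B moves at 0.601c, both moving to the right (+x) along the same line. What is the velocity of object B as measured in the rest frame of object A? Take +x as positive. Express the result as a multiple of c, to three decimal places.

β_A = 0.702, β_B = 0.601.
Transform to A's frame with the inverse velocity-addition law: u' = (u − v)/(1 − uv/c²), taking u = β_B and v = β_A.
u' = (0.601 − 0.702) / (1 − (0.702)(0.601)) = -0.1010/0.5781 = -0.1747.

-0.175c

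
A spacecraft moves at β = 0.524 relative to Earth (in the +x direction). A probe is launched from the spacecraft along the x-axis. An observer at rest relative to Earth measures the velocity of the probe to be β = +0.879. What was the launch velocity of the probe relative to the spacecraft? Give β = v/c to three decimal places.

Invert the composition law: u' = (u − v)/(1 − uv/c²).
u' = (0.879 − 0.524) / (1 − (0.879)(0.524)) = 0.3550/0.5394 = 0.6581.

β = +0.658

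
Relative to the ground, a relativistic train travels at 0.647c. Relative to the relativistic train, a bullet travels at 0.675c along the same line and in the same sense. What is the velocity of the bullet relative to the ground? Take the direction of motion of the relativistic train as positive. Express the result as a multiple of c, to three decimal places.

0.920c

With v = 0.647 and u' = 0.675 (in units of c),
u = (u' + v)/(1 + u'v/c²):
u = (0.675 + 0.647) / (1 + 0.675·0.647) = 1.3220/1.4367 = 0.9201
(Galilean addition would give +1.322c, exceeding c.)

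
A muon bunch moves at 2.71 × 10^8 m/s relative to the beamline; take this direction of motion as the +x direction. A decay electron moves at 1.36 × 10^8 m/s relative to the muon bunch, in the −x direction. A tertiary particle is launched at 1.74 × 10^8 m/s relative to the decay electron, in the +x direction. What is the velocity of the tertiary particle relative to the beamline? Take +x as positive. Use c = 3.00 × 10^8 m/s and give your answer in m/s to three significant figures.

Apply u = (u' + v)/(1 + u'v/c²) successively, working outward toward the beamline.
(Dividing each given speed by c = 3.00 × 10^8 m/s to work in units of c.)
Start: velocity of the muon bunch relative to the beamline = 0.9033c.
Compose with the decay electron (u' = -0.453 in the muon bunch frame): u_1 = (-0.453 + 0.903) / (1 + (-0.453)·0.903) = 0.4500/0.5905 = 0.7621.
Compose with the tertiary particle (u' = 0.580 in the decay electron frame): u_2 = (0.580 + 0.762) / (1 + 0.580·0.762) = 1.3421/1.4420 = 0.9307.
So u = 0.9307 × 3.00 × 10^8 m/s.

+2.79 × 10^8 m/s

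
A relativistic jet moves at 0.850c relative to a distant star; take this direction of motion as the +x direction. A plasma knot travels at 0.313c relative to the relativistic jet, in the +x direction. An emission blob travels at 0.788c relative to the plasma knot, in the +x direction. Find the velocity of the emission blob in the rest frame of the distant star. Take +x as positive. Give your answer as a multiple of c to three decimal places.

0.990c

Apply u = (u' + v)/(1 + u'v/c²) successively, working outward toward the distant star.
Start: velocity of the relativistic jet relative to the distant star = 0.8500c.
Compose with the plasma knot (u' = 0.313 in the relativistic jet frame): u_1 = (0.313 + 0.850) / (1 + 0.313·0.850) = 1.1630/1.2660 = 0.9186.
Compose with the emission blob (u' = 0.788 in the plasma knot frame): u_2 = (0.788 + 0.919) / (1 + 0.788·0.919) = 1.7066/1.7239 = 0.9900.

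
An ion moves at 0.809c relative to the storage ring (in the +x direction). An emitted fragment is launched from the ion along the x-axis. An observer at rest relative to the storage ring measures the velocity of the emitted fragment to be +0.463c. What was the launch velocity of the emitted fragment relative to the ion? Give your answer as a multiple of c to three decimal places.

-0.553c

Invert the composition law: u' = (u − v)/(1 − uv/c²).
u' = (0.463 − 0.809) / (1 − (0.463)(0.809)) = -0.3460/0.6254 = -0.5532.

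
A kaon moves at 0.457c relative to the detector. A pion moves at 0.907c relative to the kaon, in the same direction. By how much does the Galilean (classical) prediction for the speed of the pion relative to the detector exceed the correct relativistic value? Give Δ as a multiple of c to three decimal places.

Δ = 0.400c

Galilean: u_cl = 0.907 + 0.457 = 1.3640.
Relativistic: u_rel = (0.907 + 0.457) / (1 + 0.907·0.457) = 1.3640/1.4145 = 0.9643.
Δ = 1.3640 − 0.9643 = 0.3997.
(The classical prediction exceeds c; the relativistic result does not.)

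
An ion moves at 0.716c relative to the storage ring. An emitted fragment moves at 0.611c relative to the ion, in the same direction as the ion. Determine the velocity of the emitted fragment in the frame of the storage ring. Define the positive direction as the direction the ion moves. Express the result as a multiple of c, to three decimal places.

0.923c

With v = 0.716 and u' = 0.611 (in units of c),
u = (u' + v)/(1 + u'v/c²):
u = (0.611 + 0.716) / (1 + 0.611·0.716) = 1.3270/1.4375 = 0.9231
(Galilean addition would give +1.327c, exceeding c.)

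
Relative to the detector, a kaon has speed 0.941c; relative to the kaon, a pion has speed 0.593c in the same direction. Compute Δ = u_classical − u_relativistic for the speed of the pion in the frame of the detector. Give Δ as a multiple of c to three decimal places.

Δ = 0.549c

Galilean: u_cl = 0.593 + 0.941 = 1.5340.
Relativistic: u_rel = (0.593 + 0.941) / (1 + 0.593·0.941) = 1.5340/1.5580 = 0.9846.
Δ = 1.5340 − 0.9846 = 0.5494.
(The classical prediction exceeds c; the relativistic result does not.)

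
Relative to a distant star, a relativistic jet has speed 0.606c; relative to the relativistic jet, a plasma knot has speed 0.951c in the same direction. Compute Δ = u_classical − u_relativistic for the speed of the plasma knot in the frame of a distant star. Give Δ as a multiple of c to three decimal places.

Galilean: u_cl = 0.951 + 0.606 = 1.5570.
Relativistic: u_rel = (0.951 + 0.606) / (1 + 0.951·0.606) = 1.5570/1.5763 = 0.9878.
Δ = 1.5570 − 0.9878 = 0.5692.
(The classical prediction exceeds c; the relativistic result does not.)

Δ = 0.569c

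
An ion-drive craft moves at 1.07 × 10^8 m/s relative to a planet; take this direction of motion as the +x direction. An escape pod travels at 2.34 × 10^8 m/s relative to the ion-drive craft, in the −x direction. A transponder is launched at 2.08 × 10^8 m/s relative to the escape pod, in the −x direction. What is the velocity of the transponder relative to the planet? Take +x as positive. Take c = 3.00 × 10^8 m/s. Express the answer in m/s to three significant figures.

Apply u = (u' + v)/(1 + u'v/c²) successively, working outward toward the planet.
(Dividing each given speed by c = 3.00 × 10^8 m/s to work in units of c.)
Start: velocity of the ion-drive craft relative to the planet = 0.3567c.
Compose with the escape pod (u' = -0.780 in the ion-drive craft frame): u_1 = (-0.780 + 0.357) / (1 + (-0.780)·0.357) = -0.4233/0.7218 = -0.5865.
Compose with the transponder (u' = -0.693 in the escape pod frame): u_2 = (-0.693 + (-0.586)) / (1 + (-0.693)·(-0.586)) = -1.2798/1.4066 = -0.9099.
So u = -0.9099 × 3.00 × 10^8 m/s.

-2.73 × 10^8 m/s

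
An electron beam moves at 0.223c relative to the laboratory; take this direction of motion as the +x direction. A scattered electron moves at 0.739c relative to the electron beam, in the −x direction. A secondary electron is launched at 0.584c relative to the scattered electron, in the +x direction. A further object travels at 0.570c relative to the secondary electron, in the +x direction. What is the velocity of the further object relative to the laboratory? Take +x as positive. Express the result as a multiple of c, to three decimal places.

+0.533c

Apply u = (u' + v)/(1 + u'v/c²) successively, working outward toward the laboratory.
Start: velocity of the electron beam relative to the laboratory = 0.2230c.
Compose with the scattered electron (u' = -0.739 in the electron beam frame): u_1 = (-0.739 + 0.223) / (1 + (-0.739)·0.223) = -0.5160/0.8352 = -0.6178.
Compose with the secondary electron (u' = 0.584 in the scattered electron frame): u_2 = (0.584 + (-0.618)) / (1 + 0.584·(-0.618)) = -0.0338/0.6392 = -0.0529.
Compose with the further object (u' = 0.570 in the secondary electron frame): u_3 = (0.570 + (-0.053)) / (1 + 0.570·(-0.053)) = 0.5171/0.9698 = 0.5332.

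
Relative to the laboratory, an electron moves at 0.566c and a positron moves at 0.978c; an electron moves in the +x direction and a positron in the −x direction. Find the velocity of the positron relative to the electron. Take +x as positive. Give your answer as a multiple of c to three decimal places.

-0.994c

β_A = 0.566, β_B = -0.978.
Transform to A's frame with the inverse velocity-addition law: u' = (u − v)/(1 − uv/c²), taking u = β_B and v = β_A.
u' = (-0.978 − 0.566) / (1 − (0.566)(-0.978)) = -1.5440/1.5535 = -0.9939.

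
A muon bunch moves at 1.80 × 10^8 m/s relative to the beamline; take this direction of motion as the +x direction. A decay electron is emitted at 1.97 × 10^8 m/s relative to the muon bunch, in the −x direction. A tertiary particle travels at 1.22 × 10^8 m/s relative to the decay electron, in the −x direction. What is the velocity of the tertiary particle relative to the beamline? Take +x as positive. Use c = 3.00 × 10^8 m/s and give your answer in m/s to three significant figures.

Apply u = (u' + v)/(1 + u'v/c²) successively, working outward toward the beamline.
(Dividing each given speed by c = 3.00 × 10^8 m/s to work in units of c.)
Start: velocity of the muon bunch relative to the beamline = 0.6000c.
Compose with the decay electron (u' = -0.657 in the muon bunch frame): u_1 = (-0.657 + 0.600) / (1 + (-0.657)·0.600) = -0.0567/0.6060 = -0.0935.
Compose with the tertiary particle (u' = -0.407 in the decay electron frame): u_2 = (-0.407 + (-0.094)) / (1 + (-0.407)·(-0.094)) = -0.5002/1.0380 = -0.4819.
So u = -0.4819 × 3.00 × 10^8 m/s.

-1.45 × 10^8 m/s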